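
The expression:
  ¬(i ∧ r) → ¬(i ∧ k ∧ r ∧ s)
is always true.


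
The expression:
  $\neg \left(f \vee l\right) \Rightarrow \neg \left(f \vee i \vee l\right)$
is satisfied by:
  {l: True, f: True, i: False}
  {l: True, f: False, i: False}
  {f: True, l: False, i: False}
  {l: False, f: False, i: False}
  {i: True, l: True, f: True}
  {i: True, l: True, f: False}
  {i: True, f: True, l: False}


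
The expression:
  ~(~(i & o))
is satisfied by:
  {i: True, o: True}


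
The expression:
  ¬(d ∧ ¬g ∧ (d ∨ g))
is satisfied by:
  {g: True, d: False}
  {d: False, g: False}
  {d: True, g: True}


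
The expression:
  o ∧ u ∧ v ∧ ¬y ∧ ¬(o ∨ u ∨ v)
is never true.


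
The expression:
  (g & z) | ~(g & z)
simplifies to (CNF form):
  True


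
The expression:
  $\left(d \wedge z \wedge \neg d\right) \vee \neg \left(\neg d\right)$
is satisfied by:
  {d: True}


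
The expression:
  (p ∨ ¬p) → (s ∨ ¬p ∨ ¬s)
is always true.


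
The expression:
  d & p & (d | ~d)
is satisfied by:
  {p: True, d: True}


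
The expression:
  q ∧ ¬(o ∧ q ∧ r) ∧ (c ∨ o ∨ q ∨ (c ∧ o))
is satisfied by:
  {q: True, o: False, r: False}
  {r: True, q: True, o: False}
  {o: True, q: True, r: False}


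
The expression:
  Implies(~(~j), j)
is always true.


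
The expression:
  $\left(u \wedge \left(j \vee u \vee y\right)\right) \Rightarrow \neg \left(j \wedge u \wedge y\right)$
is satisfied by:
  {u: False, y: False, j: False}
  {j: True, u: False, y: False}
  {y: True, u: False, j: False}
  {j: True, y: True, u: False}
  {u: True, j: False, y: False}
  {j: True, u: True, y: False}
  {y: True, u: True, j: False}


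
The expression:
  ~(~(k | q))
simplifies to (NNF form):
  k | q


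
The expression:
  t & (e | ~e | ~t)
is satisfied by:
  {t: True}


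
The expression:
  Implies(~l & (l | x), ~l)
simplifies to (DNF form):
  True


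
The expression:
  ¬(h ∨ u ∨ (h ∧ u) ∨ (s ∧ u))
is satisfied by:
  {u: False, h: False}


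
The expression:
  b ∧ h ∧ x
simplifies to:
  b ∧ h ∧ x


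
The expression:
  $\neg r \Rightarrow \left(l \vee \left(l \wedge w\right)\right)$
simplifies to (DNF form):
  $l \vee r$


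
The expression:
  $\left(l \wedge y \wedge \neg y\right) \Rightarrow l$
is always true.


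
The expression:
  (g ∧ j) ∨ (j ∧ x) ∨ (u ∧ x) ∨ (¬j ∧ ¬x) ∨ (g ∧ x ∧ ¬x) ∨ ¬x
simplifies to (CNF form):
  j ∨ u ∨ ¬x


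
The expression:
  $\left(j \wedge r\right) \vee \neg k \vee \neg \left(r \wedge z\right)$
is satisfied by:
  {j: True, k: False, z: False, r: False}
  {j: False, k: False, z: False, r: False}
  {r: True, j: True, k: False, z: False}
  {r: True, j: False, k: False, z: False}
  {z: True, j: True, k: False, r: False}
  {z: True, j: False, k: False, r: False}
  {r: True, z: True, j: True, k: False}
  {r: True, z: True, j: False, k: False}
  {k: True, j: True, r: False, z: False}
  {k: True, j: False, r: False, z: False}
  {r: True, k: True, j: True, z: False}
  {r: True, k: True, j: False, z: False}
  {z: True, k: True, j: True, r: False}
  {z: True, k: True, j: False, r: False}
  {z: True, k: True, r: True, j: True}


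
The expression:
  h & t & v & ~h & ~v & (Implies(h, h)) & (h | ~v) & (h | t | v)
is never true.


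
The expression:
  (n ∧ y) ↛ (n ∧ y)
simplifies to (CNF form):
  False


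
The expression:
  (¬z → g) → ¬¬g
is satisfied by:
  {g: True, z: False}
  {z: False, g: False}
  {z: True, g: True}


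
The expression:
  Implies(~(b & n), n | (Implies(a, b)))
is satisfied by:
  {n: True, b: True, a: False}
  {n: True, a: False, b: False}
  {b: True, a: False, n: False}
  {b: False, a: False, n: False}
  {n: True, b: True, a: True}
  {n: True, a: True, b: False}
  {b: True, a: True, n: False}


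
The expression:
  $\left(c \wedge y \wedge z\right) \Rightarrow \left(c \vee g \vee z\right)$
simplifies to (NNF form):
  $\text{True}$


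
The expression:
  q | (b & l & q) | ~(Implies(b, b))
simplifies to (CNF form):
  q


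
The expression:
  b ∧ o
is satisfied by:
  {b: True, o: True}


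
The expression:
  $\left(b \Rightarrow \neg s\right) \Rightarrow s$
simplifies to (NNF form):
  $s$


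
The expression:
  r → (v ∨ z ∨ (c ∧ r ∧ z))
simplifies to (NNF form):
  v ∨ z ∨ ¬r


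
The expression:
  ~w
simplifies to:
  ~w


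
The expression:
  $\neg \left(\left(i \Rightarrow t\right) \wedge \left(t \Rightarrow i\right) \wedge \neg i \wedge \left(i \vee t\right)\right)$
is always true.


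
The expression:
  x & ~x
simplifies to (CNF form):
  False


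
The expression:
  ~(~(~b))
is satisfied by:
  {b: False}


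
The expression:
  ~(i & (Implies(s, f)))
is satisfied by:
  {s: True, i: False, f: False}
  {s: False, i: False, f: False}
  {f: True, s: True, i: False}
  {f: True, s: False, i: False}
  {i: True, s: True, f: False}


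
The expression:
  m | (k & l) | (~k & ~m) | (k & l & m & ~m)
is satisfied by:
  {m: True, l: True, k: False}
  {m: True, k: False, l: False}
  {l: True, k: False, m: False}
  {l: False, k: False, m: False}
  {m: True, l: True, k: True}
  {m: True, k: True, l: False}
  {l: True, k: True, m: False}


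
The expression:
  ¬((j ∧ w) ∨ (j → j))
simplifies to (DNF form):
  False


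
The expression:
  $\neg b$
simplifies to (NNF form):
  $\neg b$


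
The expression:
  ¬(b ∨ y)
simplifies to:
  ¬b ∧ ¬y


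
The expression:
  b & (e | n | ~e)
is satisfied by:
  {b: True}


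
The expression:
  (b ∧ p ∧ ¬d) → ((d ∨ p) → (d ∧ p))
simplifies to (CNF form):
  d ∨ ¬b ∨ ¬p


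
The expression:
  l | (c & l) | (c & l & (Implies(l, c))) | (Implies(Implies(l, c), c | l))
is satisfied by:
  {c: True, l: True}
  {c: True, l: False}
  {l: True, c: False}


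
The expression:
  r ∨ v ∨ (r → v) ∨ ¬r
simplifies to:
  True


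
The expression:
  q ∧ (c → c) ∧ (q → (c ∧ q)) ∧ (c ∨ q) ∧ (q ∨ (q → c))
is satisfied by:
  {c: True, q: True}


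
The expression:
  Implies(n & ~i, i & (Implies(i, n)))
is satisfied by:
  {i: True, n: False}
  {n: False, i: False}
  {n: True, i: True}


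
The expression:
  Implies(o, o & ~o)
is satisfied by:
  {o: False}


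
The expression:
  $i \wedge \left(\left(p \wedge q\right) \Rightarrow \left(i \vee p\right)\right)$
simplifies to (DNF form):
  $i$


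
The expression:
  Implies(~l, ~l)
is always true.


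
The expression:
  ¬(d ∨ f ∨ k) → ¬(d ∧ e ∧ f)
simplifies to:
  True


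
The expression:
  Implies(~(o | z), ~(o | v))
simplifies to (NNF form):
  o | z | ~v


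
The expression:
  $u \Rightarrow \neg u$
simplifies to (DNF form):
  $\neg u$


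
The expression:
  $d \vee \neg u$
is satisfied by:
  {d: True, u: False}
  {u: False, d: False}
  {u: True, d: True}


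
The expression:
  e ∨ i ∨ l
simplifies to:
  e ∨ i ∨ l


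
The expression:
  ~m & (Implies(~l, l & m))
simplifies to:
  l & ~m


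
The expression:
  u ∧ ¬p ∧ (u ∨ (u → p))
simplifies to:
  u ∧ ¬p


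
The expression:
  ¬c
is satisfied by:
  {c: False}


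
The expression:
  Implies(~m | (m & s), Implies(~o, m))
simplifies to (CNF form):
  m | o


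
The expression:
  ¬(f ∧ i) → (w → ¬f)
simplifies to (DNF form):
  i ∨ ¬f ∨ ¬w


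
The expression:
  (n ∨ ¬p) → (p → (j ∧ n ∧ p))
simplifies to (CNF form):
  j ∨ ¬n ∨ ¬p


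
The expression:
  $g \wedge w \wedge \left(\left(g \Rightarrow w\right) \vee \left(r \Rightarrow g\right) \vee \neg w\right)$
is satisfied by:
  {w: True, g: True}


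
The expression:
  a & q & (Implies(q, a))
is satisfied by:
  {a: True, q: True}


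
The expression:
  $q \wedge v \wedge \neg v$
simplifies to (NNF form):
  $\text{False}$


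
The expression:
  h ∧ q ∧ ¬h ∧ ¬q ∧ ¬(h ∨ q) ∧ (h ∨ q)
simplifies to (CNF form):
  False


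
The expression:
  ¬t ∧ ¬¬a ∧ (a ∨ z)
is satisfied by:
  {a: True, t: False}


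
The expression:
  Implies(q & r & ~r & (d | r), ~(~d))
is always true.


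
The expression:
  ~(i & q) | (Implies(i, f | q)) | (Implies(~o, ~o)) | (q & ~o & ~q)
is always true.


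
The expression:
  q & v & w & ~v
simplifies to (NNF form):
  False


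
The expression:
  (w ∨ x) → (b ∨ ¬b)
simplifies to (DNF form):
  True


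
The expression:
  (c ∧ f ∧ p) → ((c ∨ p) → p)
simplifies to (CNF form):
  True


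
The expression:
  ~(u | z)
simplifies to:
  ~u & ~z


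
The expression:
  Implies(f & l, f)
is always true.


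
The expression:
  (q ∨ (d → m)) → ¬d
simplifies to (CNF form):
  (¬d ∨ ¬m) ∧ (¬d ∨ ¬q)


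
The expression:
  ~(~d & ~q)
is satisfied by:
  {d: True, q: True}
  {d: True, q: False}
  {q: True, d: False}


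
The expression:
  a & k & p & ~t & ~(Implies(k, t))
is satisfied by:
  {a: True, p: True, k: True, t: False}


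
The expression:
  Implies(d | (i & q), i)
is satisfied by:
  {i: True, d: False}
  {d: False, i: False}
  {d: True, i: True}


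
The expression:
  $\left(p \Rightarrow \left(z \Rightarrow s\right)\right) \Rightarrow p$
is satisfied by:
  {p: True}


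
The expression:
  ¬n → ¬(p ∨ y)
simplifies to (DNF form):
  n ∨ (¬p ∧ ¬y)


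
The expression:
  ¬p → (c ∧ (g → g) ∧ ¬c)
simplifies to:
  p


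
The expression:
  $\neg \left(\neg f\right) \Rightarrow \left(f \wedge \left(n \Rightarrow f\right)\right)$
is always true.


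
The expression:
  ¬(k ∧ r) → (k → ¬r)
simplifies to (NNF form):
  True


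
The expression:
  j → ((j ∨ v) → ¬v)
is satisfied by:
  {v: False, j: False}
  {j: True, v: False}
  {v: True, j: False}


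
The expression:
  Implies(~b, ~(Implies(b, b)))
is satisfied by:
  {b: True}


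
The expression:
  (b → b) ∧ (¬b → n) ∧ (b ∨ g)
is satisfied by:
  {b: True, g: True, n: True}
  {b: True, g: True, n: False}
  {b: True, n: True, g: False}
  {b: True, n: False, g: False}
  {g: True, n: True, b: False}


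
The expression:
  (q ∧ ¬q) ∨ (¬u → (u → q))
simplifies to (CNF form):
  True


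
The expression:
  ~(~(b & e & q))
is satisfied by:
  {e: True, b: True, q: True}


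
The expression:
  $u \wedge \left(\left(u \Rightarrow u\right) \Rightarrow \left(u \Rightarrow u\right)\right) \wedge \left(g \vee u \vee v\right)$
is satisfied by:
  {u: True}


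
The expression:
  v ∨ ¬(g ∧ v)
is always true.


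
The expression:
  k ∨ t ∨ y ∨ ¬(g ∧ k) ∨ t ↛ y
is always true.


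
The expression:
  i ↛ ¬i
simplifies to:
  i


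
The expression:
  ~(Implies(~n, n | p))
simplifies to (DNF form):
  ~n & ~p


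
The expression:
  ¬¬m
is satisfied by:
  {m: True}


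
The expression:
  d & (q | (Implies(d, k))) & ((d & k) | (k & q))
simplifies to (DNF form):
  d & k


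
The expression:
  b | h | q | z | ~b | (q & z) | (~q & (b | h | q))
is always true.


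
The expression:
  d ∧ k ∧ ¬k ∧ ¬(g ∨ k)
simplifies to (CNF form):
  False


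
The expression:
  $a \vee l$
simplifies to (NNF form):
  $a \vee l$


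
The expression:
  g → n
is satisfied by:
  {n: True, g: False}
  {g: False, n: False}
  {g: True, n: True}


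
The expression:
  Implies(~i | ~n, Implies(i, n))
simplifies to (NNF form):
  n | ~i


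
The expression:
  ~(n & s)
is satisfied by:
  {s: False, n: False}
  {n: True, s: False}
  {s: True, n: False}


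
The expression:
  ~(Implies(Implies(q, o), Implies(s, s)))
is never true.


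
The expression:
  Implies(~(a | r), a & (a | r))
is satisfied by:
  {r: True, a: True}
  {r: True, a: False}
  {a: True, r: False}


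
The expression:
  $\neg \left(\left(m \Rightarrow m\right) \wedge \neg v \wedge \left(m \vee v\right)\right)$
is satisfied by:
  {v: True, m: False}
  {m: False, v: False}
  {m: True, v: True}


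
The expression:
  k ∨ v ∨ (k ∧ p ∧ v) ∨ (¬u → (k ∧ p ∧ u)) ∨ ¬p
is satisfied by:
  {k: True, v: True, u: True, p: False}
  {k: True, v: True, p: False, u: False}
  {k: True, u: True, p: False, v: False}
  {k: True, p: False, u: False, v: False}
  {v: True, u: True, p: False, k: False}
  {v: True, p: False, u: False, k: False}
  {u: True, v: False, p: False, k: False}
  {v: False, p: False, u: False, k: False}
  {v: True, k: True, p: True, u: True}
  {v: True, k: True, p: True, u: False}
  {k: True, p: True, u: True, v: False}
  {k: True, p: True, v: False, u: False}
  {u: True, p: True, v: True, k: False}
  {p: True, v: True, k: False, u: False}
  {p: True, u: True, k: False, v: False}


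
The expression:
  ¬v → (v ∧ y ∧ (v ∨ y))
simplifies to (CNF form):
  v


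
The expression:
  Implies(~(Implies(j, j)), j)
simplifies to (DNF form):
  True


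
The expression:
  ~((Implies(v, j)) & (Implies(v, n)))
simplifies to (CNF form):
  v & (~j | ~n)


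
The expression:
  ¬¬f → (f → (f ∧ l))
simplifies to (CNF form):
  l ∨ ¬f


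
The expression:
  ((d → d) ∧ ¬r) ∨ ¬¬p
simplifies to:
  p ∨ ¬r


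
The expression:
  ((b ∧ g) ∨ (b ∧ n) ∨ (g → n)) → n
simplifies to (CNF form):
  (g ∨ n) ∧ (n ∨ ¬b)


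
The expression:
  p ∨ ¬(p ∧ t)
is always true.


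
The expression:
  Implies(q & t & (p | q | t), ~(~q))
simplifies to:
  True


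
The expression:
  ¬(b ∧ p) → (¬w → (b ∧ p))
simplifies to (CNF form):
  (b ∨ w) ∧ (p ∨ w)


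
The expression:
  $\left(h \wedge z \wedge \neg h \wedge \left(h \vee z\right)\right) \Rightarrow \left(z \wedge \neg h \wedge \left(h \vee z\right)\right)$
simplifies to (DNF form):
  $\text{True}$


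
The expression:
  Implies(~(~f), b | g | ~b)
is always true.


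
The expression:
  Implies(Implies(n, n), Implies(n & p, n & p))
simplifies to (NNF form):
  True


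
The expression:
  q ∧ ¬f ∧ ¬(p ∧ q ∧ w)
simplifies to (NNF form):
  q ∧ ¬f ∧ (¬p ∨ ¬w)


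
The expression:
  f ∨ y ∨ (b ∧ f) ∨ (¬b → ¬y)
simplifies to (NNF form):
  True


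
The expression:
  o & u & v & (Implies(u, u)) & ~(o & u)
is never true.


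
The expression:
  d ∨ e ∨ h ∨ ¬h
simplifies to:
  True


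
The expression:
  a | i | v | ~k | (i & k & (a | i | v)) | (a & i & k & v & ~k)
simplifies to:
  a | i | v | ~k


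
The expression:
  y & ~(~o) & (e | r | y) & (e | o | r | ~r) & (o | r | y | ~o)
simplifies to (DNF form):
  o & y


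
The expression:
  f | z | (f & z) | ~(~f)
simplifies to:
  f | z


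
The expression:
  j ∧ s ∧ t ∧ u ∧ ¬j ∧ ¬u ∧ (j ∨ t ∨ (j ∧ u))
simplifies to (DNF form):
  False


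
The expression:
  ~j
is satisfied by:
  {j: False}


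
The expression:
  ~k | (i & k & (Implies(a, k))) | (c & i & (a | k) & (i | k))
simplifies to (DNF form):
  i | ~k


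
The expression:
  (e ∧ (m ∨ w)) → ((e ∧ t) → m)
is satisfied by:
  {m: True, w: False, e: False, t: False}
  {m: False, w: False, e: False, t: False}
  {m: True, t: True, w: False, e: False}
  {t: True, m: False, w: False, e: False}
  {m: True, e: True, t: False, w: False}
  {e: True, t: False, w: False, m: False}
  {m: True, t: True, e: True, w: False}
  {t: True, e: True, m: False, w: False}
  {m: True, w: True, t: False, e: False}
  {w: True, t: False, e: False, m: False}
  {m: True, t: True, w: True, e: False}
  {t: True, w: True, m: False, e: False}
  {m: True, e: True, w: True, t: False}
  {e: True, w: True, t: False, m: False}
  {m: True, t: True, e: True, w: True}


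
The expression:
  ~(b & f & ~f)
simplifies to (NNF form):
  True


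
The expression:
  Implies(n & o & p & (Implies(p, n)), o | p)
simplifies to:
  True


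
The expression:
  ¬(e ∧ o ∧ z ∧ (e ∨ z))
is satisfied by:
  {o: False, e: False, z: False}
  {z: True, o: False, e: False}
  {e: True, o: False, z: False}
  {z: True, e: True, o: False}
  {o: True, z: False, e: False}
  {z: True, o: True, e: False}
  {e: True, o: True, z: False}


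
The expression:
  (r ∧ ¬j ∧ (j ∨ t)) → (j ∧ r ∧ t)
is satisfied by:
  {j: True, t: False, r: False}
  {j: False, t: False, r: False}
  {r: True, j: True, t: False}
  {r: True, j: False, t: False}
  {t: True, j: True, r: False}
  {t: True, j: False, r: False}
  {t: True, r: True, j: True}


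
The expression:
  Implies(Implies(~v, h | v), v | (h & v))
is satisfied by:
  {v: True, h: False}
  {h: False, v: False}
  {h: True, v: True}


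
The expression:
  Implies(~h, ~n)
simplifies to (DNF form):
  h | ~n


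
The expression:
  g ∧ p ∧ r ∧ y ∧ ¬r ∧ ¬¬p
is never true.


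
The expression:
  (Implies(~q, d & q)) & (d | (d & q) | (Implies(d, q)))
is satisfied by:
  {q: True}


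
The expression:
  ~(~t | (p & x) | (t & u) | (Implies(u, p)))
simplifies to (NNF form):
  False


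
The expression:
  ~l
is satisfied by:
  {l: False}


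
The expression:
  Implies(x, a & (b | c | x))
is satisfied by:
  {a: True, x: False}
  {x: False, a: False}
  {x: True, a: True}


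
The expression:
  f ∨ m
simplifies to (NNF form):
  f ∨ m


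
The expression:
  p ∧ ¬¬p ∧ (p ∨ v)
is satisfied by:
  {p: True}


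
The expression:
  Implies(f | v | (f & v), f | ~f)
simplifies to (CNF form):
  True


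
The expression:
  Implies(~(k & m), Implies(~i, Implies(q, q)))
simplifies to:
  True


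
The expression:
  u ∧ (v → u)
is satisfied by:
  {u: True}


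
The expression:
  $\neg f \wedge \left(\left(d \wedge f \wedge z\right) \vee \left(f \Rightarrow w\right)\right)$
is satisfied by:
  {f: False}


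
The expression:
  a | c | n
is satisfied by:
  {n: True, a: True, c: True}
  {n: True, a: True, c: False}
  {n: True, c: True, a: False}
  {n: True, c: False, a: False}
  {a: True, c: True, n: False}
  {a: True, c: False, n: False}
  {c: True, a: False, n: False}


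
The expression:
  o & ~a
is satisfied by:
  {o: True, a: False}


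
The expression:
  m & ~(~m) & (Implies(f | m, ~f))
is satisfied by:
  {m: True, f: False}


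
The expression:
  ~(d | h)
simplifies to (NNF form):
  ~d & ~h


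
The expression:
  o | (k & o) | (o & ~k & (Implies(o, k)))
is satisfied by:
  {o: True}


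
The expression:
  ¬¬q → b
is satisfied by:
  {b: True, q: False}
  {q: False, b: False}
  {q: True, b: True}


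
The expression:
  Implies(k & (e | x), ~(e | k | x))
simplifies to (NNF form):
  ~k | (~e & ~x)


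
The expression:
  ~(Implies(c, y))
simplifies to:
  c & ~y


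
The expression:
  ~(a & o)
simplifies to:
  ~a | ~o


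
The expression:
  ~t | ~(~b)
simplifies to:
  b | ~t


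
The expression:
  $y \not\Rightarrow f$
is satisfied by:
  {y: True, f: False}


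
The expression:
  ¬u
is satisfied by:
  {u: False}


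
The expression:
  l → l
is always true.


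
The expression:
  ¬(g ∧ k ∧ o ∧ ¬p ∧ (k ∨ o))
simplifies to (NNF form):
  p ∨ ¬g ∨ ¬k ∨ ¬o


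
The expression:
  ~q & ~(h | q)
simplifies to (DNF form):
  ~h & ~q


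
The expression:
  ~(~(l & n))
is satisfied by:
  {n: True, l: True}


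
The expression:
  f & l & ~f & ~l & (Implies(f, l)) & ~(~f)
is never true.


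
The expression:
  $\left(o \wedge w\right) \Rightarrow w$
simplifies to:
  $\text{True}$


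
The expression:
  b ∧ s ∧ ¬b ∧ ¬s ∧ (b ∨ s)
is never true.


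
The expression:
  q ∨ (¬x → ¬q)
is always true.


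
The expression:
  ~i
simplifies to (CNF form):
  ~i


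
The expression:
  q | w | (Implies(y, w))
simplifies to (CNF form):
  q | w | ~y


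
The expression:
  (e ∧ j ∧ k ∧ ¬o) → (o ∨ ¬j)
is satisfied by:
  {o: True, k: False, e: False, j: False}
  {j: False, k: False, o: False, e: False}
  {j: True, o: True, k: False, e: False}
  {j: True, k: False, o: False, e: False}
  {e: True, o: True, j: False, k: False}
  {e: True, j: False, k: False, o: False}
  {e: True, j: True, o: True, k: False}
  {e: True, j: True, k: False, o: False}
  {o: True, k: True, e: False, j: False}
  {k: True, e: False, o: False, j: False}
  {j: True, k: True, o: True, e: False}
  {j: True, k: True, e: False, o: False}
  {o: True, k: True, e: True, j: False}
  {k: True, e: True, j: False, o: False}
  {j: True, k: True, e: True, o: True}


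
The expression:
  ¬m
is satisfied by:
  {m: False}


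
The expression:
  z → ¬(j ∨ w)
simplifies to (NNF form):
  (¬j ∧ ¬w) ∨ ¬z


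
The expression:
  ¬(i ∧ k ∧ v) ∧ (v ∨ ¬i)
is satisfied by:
  {v: True, i: False, k: False}
  {v: False, i: False, k: False}
  {k: True, v: True, i: False}
  {k: True, v: False, i: False}
  {i: True, v: True, k: False}


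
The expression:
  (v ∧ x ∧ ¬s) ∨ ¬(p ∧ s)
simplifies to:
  ¬p ∨ ¬s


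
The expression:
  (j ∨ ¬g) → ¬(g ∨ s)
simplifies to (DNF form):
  (g ∧ ¬j) ∨ (¬g ∧ ¬s)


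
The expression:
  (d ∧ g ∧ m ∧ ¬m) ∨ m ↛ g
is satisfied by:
  {m: True, g: False}


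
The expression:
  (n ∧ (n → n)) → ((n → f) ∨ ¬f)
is always true.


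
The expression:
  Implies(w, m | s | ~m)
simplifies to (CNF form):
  True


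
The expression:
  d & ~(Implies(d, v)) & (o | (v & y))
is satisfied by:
  {d: True, o: True, v: False}


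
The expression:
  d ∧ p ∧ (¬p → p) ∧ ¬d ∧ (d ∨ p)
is never true.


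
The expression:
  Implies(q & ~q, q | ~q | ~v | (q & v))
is always true.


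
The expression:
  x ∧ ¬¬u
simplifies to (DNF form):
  u ∧ x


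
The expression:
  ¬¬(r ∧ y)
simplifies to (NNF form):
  r ∧ y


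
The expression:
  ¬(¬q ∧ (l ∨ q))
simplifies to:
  q ∨ ¬l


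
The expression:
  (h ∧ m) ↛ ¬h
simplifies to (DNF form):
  h ∧ m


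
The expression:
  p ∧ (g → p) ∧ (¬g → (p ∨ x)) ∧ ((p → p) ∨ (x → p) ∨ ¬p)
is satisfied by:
  {p: True}


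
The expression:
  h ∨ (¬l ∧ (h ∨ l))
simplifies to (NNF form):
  h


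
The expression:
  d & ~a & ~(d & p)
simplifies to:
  d & ~a & ~p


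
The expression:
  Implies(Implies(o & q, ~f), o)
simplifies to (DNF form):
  o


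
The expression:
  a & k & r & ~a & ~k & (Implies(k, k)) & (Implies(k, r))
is never true.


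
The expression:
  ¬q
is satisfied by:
  {q: False}


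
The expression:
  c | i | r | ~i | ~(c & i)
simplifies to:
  True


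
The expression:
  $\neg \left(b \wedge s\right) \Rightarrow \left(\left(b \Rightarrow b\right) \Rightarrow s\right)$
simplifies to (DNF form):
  $s$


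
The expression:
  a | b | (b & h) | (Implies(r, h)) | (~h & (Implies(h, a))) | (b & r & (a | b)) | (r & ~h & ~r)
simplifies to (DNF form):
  True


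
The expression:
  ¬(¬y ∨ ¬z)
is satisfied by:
  {z: True, y: True}


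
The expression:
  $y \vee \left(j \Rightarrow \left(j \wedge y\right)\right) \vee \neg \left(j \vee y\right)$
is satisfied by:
  {y: True, j: False}
  {j: False, y: False}
  {j: True, y: True}


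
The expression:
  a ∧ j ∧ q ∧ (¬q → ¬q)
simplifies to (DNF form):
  a ∧ j ∧ q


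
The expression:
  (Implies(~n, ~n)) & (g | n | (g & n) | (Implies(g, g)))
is always true.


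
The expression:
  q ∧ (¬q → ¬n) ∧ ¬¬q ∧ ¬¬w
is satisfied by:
  {w: True, q: True}


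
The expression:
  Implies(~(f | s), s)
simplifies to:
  f | s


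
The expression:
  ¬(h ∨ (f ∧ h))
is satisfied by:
  {h: False}


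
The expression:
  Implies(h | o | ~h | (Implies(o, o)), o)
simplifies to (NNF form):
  o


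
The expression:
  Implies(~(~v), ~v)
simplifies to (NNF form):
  ~v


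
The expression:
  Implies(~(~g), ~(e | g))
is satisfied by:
  {g: False}


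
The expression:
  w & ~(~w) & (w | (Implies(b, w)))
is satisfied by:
  {w: True}


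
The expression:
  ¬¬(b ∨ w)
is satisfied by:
  {b: True, w: True}
  {b: True, w: False}
  {w: True, b: False}


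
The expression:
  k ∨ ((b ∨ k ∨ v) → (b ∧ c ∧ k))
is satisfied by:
  {k: True, v: False, b: False}
  {b: True, k: True, v: False}
  {k: True, v: True, b: False}
  {b: True, k: True, v: True}
  {b: False, v: False, k: False}


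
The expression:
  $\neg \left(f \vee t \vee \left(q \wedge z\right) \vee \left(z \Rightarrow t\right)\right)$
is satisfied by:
  {z: True, q: False, t: False, f: False}


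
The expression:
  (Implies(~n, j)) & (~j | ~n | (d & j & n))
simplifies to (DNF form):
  (d & n) | (j & ~n) | (n & ~j)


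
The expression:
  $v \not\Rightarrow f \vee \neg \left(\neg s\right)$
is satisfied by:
  {v: True, s: True, f: False}
  {s: True, f: False, v: False}
  {v: True, s: True, f: True}
  {s: True, f: True, v: False}
  {v: True, f: False, s: False}


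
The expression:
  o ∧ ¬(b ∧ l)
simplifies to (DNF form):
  (o ∧ ¬b) ∨ (o ∧ ¬l)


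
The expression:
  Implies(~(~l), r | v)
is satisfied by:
  {r: True, v: True, l: False}
  {r: True, l: False, v: False}
  {v: True, l: False, r: False}
  {v: False, l: False, r: False}
  {r: True, v: True, l: True}
  {r: True, l: True, v: False}
  {v: True, l: True, r: False}


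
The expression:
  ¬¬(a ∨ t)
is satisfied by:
  {a: True, t: True}
  {a: True, t: False}
  {t: True, a: False}


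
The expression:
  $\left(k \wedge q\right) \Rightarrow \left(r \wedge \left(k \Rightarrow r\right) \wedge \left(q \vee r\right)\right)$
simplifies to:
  $r \vee \neg k \vee \neg q$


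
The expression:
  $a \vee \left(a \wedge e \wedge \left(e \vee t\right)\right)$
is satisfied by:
  {a: True}


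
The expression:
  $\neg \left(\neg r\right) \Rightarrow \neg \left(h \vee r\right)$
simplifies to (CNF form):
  $\neg r$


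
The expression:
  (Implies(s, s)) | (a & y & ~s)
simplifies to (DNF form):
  True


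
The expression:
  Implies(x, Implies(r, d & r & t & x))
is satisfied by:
  {d: True, t: True, x: False, r: False}
  {d: True, t: False, x: False, r: False}
  {t: True, d: False, x: False, r: False}
  {d: False, t: False, x: False, r: False}
  {r: True, d: True, t: True, x: False}
  {r: True, d: True, t: False, x: False}
  {r: True, t: True, d: False, x: False}
  {r: True, t: False, d: False, x: False}
  {d: True, x: True, t: True, r: False}
  {d: True, x: True, t: False, r: False}
  {x: True, t: True, d: False, r: False}
  {x: True, d: False, t: False, r: False}
  {r: True, d: True, x: True, t: True}


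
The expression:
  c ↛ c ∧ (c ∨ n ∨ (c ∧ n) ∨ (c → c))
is never true.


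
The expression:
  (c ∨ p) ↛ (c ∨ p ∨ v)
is never true.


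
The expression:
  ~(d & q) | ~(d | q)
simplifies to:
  ~d | ~q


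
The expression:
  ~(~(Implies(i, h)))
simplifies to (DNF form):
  h | ~i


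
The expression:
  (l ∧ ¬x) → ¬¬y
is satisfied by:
  {x: True, y: True, l: False}
  {x: True, l: False, y: False}
  {y: True, l: False, x: False}
  {y: False, l: False, x: False}
  {x: True, y: True, l: True}
  {x: True, l: True, y: False}
  {y: True, l: True, x: False}


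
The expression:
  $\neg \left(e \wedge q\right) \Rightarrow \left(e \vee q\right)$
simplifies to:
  $e \vee q$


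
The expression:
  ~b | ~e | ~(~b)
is always true.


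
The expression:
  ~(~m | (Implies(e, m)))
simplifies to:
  False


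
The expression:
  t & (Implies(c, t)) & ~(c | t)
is never true.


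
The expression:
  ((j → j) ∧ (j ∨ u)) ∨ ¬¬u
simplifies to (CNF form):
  j ∨ u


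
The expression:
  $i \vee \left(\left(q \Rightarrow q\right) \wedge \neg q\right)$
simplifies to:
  $i \vee \neg q$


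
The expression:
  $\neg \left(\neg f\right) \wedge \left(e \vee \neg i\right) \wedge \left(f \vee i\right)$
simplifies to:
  $f \wedge \left(e \vee \neg i\right)$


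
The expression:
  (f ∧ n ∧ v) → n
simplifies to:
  True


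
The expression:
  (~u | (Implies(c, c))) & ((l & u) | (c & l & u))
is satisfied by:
  {u: True, l: True}


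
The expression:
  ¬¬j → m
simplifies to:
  m ∨ ¬j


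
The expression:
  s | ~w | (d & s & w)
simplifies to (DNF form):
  s | ~w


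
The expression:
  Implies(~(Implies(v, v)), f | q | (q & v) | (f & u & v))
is always true.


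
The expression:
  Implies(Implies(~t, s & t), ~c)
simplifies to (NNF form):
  ~c | ~t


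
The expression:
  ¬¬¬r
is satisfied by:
  {r: False}


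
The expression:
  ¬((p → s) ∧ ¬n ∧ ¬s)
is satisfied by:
  {n: True, p: True, s: True}
  {n: True, p: True, s: False}
  {n: True, s: True, p: False}
  {n: True, s: False, p: False}
  {p: True, s: True, n: False}
  {p: True, s: False, n: False}
  {s: True, p: False, n: False}


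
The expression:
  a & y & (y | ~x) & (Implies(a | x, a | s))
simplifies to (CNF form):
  a & y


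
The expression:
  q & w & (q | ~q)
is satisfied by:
  {w: True, q: True}


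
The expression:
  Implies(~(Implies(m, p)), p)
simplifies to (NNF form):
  p | ~m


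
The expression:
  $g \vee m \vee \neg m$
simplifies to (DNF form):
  $\text{True}$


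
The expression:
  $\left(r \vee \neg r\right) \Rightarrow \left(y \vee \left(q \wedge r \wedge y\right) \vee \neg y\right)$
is always true.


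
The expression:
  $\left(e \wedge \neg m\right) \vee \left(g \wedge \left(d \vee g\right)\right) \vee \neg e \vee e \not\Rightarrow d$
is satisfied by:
  {g: True, m: False, d: False, e: False}
  {e: False, m: False, g: False, d: False}
  {e: True, g: True, m: False, d: False}
  {e: True, m: False, g: False, d: False}
  {d: True, g: True, e: False, m: False}
  {d: True, e: False, m: False, g: False}
  {d: True, e: True, g: True, m: False}
  {d: True, e: True, m: False, g: False}
  {g: True, m: True, d: False, e: False}
  {m: True, d: False, g: False, e: False}
  {e: True, m: True, g: True, d: False}
  {e: True, m: True, d: False, g: False}
  {g: True, m: True, d: True, e: False}
  {m: True, d: True, e: False, g: False}
  {e: True, m: True, d: True, g: True}


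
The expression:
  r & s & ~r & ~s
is never true.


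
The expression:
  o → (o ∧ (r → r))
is always true.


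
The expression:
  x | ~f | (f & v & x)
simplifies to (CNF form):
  x | ~f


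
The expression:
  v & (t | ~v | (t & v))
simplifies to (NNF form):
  t & v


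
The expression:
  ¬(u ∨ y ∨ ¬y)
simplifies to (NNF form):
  False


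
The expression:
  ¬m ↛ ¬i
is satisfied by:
  {i: True, m: False}


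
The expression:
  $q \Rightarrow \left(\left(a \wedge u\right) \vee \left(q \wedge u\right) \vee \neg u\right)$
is always true.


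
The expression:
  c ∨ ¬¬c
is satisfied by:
  {c: True}


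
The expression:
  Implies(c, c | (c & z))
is always true.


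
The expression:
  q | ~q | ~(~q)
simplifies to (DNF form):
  True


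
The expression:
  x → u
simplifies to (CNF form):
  u ∨ ¬x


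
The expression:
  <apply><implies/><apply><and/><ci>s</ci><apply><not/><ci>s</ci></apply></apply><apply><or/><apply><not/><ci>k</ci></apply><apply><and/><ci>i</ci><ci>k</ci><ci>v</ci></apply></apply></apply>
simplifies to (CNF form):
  <true/>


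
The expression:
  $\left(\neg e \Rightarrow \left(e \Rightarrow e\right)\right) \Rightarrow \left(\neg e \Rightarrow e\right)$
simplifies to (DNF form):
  $e$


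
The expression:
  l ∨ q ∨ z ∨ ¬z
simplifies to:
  True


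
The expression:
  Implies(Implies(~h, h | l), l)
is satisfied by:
  {l: True, h: False}
  {h: False, l: False}
  {h: True, l: True}


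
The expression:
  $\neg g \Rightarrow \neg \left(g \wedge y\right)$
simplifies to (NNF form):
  $\text{True}$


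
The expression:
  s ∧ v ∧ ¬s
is never true.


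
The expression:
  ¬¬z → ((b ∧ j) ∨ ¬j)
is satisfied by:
  {b: True, z: False, j: False}
  {z: False, j: False, b: False}
  {j: True, b: True, z: False}
  {j: True, z: False, b: False}
  {b: True, z: True, j: False}
  {z: True, b: False, j: False}
  {j: True, z: True, b: True}


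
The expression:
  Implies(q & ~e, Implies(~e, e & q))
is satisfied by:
  {e: True, q: False}
  {q: False, e: False}
  {q: True, e: True}


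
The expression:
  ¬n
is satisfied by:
  {n: False}


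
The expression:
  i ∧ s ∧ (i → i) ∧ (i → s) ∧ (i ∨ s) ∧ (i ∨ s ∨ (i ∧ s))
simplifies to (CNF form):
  i ∧ s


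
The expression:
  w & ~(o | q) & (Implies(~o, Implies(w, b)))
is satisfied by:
  {w: True, b: True, q: False, o: False}


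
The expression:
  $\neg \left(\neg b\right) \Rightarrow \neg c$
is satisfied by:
  {c: False, b: False}
  {b: True, c: False}
  {c: True, b: False}


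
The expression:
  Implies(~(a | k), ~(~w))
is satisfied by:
  {a: True, k: True, w: True}
  {a: True, k: True, w: False}
  {a: True, w: True, k: False}
  {a: True, w: False, k: False}
  {k: True, w: True, a: False}
  {k: True, w: False, a: False}
  {w: True, k: False, a: False}


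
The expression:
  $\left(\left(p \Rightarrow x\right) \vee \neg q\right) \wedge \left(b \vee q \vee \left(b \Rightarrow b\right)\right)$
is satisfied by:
  {x: True, p: False, q: False}
  {p: False, q: False, x: False}
  {x: True, q: True, p: False}
  {q: True, p: False, x: False}
  {x: True, p: True, q: False}
  {p: True, x: False, q: False}
  {x: True, q: True, p: True}


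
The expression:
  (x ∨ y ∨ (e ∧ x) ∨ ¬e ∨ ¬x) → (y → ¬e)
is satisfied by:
  {e: False, y: False}
  {y: True, e: False}
  {e: True, y: False}


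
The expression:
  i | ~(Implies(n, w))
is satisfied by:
  {i: True, n: True, w: False}
  {i: True, n: False, w: False}
  {i: True, w: True, n: True}
  {i: True, w: True, n: False}
  {n: True, w: False, i: False}


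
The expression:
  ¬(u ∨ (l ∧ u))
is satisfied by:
  {u: False}


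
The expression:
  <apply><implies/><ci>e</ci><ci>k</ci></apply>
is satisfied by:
  {k: True, e: False}
  {e: False, k: False}
  {e: True, k: True}


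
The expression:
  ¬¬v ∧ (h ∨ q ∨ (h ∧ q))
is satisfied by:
  {q: True, h: True, v: True}
  {q: True, v: True, h: False}
  {h: True, v: True, q: False}


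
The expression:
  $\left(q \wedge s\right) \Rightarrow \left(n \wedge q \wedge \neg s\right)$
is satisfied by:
  {s: False, q: False}
  {q: True, s: False}
  {s: True, q: False}


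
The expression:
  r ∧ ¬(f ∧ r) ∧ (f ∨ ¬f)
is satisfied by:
  {r: True, f: False}


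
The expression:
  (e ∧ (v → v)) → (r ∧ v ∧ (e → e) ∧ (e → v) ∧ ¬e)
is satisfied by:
  {e: False}


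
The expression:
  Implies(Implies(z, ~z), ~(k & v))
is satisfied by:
  {z: True, k: False, v: False}
  {k: False, v: False, z: False}
  {v: True, z: True, k: False}
  {v: True, k: False, z: False}
  {z: True, k: True, v: False}
  {k: True, z: False, v: False}
  {v: True, k: True, z: True}


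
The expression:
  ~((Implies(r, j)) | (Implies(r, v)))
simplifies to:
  r & ~j & ~v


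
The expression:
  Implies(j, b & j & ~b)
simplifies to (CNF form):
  ~j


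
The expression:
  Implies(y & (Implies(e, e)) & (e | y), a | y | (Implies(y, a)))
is always true.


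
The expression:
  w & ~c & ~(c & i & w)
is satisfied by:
  {w: True, c: False}


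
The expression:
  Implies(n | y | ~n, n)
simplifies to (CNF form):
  n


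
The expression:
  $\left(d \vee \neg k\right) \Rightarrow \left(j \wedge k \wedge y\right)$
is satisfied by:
  {j: True, y: True, k: True, d: False}
  {j: True, k: True, y: False, d: False}
  {y: True, k: True, j: False, d: False}
  {k: True, j: False, y: False, d: False}
  {d: True, j: True, y: True, k: True}


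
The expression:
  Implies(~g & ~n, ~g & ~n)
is always true.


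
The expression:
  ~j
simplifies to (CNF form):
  ~j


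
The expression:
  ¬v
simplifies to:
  ¬v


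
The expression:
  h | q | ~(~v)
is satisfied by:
  {q: True, v: True, h: True}
  {q: True, v: True, h: False}
  {q: True, h: True, v: False}
  {q: True, h: False, v: False}
  {v: True, h: True, q: False}
  {v: True, h: False, q: False}
  {h: True, v: False, q: False}


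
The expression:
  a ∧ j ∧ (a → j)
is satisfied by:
  {a: True, j: True}


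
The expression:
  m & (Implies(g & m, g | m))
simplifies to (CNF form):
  m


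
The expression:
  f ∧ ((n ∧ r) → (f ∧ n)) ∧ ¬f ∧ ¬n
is never true.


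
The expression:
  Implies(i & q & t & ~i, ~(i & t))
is always true.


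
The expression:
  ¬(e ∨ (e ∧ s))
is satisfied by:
  {e: False}


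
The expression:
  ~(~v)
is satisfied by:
  {v: True}


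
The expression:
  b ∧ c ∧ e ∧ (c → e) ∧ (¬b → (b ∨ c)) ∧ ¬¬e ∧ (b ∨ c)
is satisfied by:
  {c: True, e: True, b: True}


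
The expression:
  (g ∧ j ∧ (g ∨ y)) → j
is always true.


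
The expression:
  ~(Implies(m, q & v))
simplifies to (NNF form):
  m & (~q | ~v)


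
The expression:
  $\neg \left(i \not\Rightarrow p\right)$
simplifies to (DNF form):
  $p \vee \neg i$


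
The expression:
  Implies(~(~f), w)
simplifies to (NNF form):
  w | ~f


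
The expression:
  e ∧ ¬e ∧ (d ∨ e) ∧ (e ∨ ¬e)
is never true.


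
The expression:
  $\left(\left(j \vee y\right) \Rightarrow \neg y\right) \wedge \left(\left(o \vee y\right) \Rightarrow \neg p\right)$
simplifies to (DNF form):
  $\left(\neg o \wedge \neg y\right) \vee \left(\neg p \wedge \neg y\right)$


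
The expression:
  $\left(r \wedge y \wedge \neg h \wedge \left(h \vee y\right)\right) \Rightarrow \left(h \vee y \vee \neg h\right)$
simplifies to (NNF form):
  $\text{True}$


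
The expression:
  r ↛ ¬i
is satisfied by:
  {r: True, i: True}


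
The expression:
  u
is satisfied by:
  {u: True}


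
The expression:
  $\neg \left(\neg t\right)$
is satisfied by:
  {t: True}


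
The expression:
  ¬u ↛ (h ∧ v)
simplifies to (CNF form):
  ¬u ∧ (¬h ∨ ¬v)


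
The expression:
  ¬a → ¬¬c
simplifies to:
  a ∨ c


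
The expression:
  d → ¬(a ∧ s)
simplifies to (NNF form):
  ¬a ∨ ¬d ∨ ¬s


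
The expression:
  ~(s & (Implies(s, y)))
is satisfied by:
  {s: False, y: False}
  {y: True, s: False}
  {s: True, y: False}


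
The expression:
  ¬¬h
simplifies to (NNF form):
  h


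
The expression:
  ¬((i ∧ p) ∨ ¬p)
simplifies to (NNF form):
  p ∧ ¬i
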